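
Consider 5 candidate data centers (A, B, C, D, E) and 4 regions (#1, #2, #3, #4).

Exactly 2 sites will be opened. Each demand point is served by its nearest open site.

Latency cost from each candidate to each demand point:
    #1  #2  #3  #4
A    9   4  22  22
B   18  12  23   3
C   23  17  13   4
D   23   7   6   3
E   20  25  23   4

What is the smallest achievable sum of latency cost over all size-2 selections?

22

Open {A, D}.
  #1→A 9, #2→A 4, #3→D 6, #4→D 3  ⇒ total 22.
Compare {A, C}: total 30.
Compare {B, D}: total 34.
No size-2 selection does better; minimum is 22.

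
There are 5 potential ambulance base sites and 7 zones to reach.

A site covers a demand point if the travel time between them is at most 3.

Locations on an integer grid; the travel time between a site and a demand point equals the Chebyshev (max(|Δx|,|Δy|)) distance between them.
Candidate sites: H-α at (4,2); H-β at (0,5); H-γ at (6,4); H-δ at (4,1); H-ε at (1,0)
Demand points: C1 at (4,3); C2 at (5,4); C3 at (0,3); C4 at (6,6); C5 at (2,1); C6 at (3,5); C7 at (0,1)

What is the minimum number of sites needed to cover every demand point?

Coverage sets (demand points within 3 of each site):
  H-α: {C1, C2, C5, C6}
  H-β: {C3, C6}
  H-γ: {C1, C2, C4, C6}
  H-δ: {C1, C2, C5}
  H-ε: {C1, C3, C5, C7}
No single site covers all 7 demand points.
But {H-γ, H-ε} covers everything, so the minimum is 2.

2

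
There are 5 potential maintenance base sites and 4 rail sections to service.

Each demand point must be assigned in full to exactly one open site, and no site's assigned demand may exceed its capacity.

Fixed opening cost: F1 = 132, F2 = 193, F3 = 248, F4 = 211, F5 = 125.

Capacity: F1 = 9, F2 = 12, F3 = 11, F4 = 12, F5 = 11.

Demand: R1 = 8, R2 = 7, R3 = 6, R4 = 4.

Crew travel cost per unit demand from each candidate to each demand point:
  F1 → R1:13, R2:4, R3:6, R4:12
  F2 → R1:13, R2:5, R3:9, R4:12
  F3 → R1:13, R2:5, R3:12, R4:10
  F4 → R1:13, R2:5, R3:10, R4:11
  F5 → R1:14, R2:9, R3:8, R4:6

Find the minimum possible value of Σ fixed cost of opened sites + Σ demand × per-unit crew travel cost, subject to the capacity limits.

654

Open {F1, F2, F5}; cheapest assignment that respects the capacities:
  F1 (cap 9, load 7): R2 — cost 7×4 = 28
  F2 (cap 12, load 8): R1 — cost 8×13 = 104
  F5 (cap 11, load 10): R3, R4 — cost 6×8 + 4×6 = 72
  Shipping 204, fixed 450 → total 654.
  Any other capacity-feasible assignment to {F1, F2, F5} ships for at least 204.
Compare {F1, F4, F5}: its best feasible assignment gives total 672.
Compare {F1, F3, F5}: its best feasible assignment gives total 709.
Every other set of open sites that can feasibly serve all demand totals ≥ 672 even under its best assignment. Minimum: 654.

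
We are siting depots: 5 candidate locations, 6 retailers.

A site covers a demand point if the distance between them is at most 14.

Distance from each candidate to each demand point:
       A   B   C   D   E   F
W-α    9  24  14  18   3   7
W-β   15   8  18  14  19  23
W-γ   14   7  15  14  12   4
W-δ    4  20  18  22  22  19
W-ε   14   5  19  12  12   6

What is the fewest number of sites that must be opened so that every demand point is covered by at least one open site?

Coverage sets (demand points within 14 of each site):
  W-α: {A, C, E, F}
  W-β: {B, D}
  W-γ: {A, B, D, E, F}
  W-δ: {A}
  W-ε: {A, B, D, E, F}
No single site covers all 6 demand points.
But {W-α, W-β} covers everything, so the minimum is 2.

2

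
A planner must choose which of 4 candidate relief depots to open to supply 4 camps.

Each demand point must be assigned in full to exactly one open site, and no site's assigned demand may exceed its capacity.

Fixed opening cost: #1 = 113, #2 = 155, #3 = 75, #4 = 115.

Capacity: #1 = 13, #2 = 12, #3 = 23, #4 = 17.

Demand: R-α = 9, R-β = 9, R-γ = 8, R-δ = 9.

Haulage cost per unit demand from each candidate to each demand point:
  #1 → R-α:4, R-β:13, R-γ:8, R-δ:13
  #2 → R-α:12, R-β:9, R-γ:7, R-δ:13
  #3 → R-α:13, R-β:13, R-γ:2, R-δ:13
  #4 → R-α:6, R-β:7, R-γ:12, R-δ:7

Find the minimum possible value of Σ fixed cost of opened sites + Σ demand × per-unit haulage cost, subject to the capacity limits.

535

Open {#1, #3, #4}; cheapest assignment that respects the capacities:
  #1 (cap 13, load 9): R-α — cost 9×4 = 36
  #3 (cap 23, load 17): R-γ, R-δ — cost 8×2 + 9×13 = 133
  #4 (cap 17, load 9): R-β — cost 9×7 = 63
  Shipping 232, fixed 303 → total 535.
  Any other capacity-feasible assignment to {#1, #3, #4} ships for at least 232.
Compare {#3, #4}: its best feasible assignment gives total 574.
Compare {#1, #2, #3}: its best feasible assignment gives total 593.
Every other set of open sites that can feasibly serve all demand totals ≥ 574 even under its best assignment. Minimum: 535.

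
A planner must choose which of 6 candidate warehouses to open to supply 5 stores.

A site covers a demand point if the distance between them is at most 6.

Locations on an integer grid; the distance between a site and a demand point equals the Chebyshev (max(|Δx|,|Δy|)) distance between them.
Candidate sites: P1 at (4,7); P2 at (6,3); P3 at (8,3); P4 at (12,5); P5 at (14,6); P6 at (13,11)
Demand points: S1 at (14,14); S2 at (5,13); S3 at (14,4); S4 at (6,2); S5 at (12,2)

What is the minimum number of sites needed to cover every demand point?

Coverage sets (demand points within 6 of each site):
  P1: {S2, S4}
  P2: {S4, S5}
  P3: {S3, S4, S5}
  P4: {S3, S4, S5}
  P5: {S3, S5}
  P6: {S1}
No 2 sites suffice: every size-2 union leaves at least one demand point uncovered.
But {P1, P3, P6} covers everything, so the minimum is 3.

3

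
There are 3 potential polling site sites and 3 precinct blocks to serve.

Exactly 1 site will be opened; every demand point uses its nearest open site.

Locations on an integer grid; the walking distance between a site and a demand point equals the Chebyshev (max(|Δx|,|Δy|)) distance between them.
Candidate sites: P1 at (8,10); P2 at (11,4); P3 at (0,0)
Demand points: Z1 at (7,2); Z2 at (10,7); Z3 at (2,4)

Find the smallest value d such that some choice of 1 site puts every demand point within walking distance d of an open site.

Open {P1}.
  Farthest demand point is Z1 at walking distance 8 (to P1); all others are ≤ 8.
With {P2} the worst case is 9.
With {P3} the worst case is 10.
No size-1 selection achieves below 8.

8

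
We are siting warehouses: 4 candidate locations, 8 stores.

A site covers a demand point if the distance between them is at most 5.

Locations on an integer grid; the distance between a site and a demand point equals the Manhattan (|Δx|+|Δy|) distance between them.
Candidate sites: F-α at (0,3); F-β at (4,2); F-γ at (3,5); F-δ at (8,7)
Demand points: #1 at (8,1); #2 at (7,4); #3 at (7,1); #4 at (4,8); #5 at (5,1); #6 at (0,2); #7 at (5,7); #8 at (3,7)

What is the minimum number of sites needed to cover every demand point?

2

Coverage sets (demand points within 5 of each site):
  F-α: {#6}
  F-β: {#1, #2, #3, #5, #6}
  F-γ: {#2, #4, #7, #8}
  F-δ: {#2, #4, #7, #8}
No single site covers all 8 demand points.
But {F-β, F-γ} covers everything, so the minimum is 2.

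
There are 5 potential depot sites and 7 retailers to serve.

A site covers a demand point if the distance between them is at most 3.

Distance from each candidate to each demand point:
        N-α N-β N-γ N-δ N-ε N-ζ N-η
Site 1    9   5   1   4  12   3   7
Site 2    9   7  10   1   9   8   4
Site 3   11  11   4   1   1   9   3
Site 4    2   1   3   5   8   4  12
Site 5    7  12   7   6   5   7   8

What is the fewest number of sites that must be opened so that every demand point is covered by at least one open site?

Coverage sets (demand points within 3 of each site):
  Site 1: {N-γ, N-ζ}
  Site 2: {N-δ}
  Site 3: {N-δ, N-ε, N-η}
  Site 4: {N-α, N-β, N-γ}
  Site 5: {}
No 2 sites suffice: every size-2 union leaves at least one demand point uncovered.
But {Site 1, Site 3, Site 4} covers everything, so the minimum is 3.

3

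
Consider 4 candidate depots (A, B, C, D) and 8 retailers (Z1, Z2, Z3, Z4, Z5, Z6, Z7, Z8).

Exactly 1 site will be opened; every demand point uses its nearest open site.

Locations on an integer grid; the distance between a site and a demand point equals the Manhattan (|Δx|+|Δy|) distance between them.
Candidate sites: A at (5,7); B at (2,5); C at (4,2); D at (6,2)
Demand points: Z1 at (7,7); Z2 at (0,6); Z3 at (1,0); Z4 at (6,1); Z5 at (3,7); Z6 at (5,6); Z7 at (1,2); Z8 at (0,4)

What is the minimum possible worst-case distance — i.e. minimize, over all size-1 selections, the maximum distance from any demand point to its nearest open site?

Open {B}.
  Farthest demand point is Z4 at distance 8 (to B); all others are ≤ 8.
With {C} the worst case is 8.
With {D} the worst case is 10.
No size-1 selection achieves below 8.

8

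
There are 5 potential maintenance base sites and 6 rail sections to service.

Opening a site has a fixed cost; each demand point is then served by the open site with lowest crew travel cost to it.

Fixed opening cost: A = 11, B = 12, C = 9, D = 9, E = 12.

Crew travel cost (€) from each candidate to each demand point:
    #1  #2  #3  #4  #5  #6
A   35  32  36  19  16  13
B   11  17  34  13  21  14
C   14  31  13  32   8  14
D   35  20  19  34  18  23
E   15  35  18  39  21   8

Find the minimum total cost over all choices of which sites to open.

Open {B, C}: assign each demand point to its cheapest open site.
  #1→B 11, #2→B 17, #3→C 13, #4→B 13, #5→C 8, #6→B 14
  crew travel cost 76, fixed 21 → total 97.
Compare {B, C, E}: crew travel cost 70 + fixed 33 = 103.
Compare {B, C, D}: crew travel cost 76 + fixed 30 = 106.
Compare {A, B, C}: crew travel cost 75 + fixed 32 = 107.
All other subsets cost ≥ 103. Minimum total cost: 97.

97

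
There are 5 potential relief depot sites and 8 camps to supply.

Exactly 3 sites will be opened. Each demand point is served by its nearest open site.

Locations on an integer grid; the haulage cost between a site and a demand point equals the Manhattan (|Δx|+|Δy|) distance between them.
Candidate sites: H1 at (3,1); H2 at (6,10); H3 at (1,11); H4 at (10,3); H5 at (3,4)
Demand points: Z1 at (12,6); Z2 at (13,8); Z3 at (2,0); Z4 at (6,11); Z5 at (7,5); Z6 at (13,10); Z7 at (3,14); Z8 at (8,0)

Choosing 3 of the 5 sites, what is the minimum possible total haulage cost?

Open {H1, H2, H4}.
  Z1→H4 5, Z2→H4 8, Z3→H1 2, Z4→H2 1, Z5→H4 5, Z6→H2 7, Z7→H2 7, Z8→H4 5  ⇒ total 40.
Compare {H2, H4, H5}: total 43.
Compare {H1, H3, H4}: total 45.
No size-3 selection does better; minimum is 40.

40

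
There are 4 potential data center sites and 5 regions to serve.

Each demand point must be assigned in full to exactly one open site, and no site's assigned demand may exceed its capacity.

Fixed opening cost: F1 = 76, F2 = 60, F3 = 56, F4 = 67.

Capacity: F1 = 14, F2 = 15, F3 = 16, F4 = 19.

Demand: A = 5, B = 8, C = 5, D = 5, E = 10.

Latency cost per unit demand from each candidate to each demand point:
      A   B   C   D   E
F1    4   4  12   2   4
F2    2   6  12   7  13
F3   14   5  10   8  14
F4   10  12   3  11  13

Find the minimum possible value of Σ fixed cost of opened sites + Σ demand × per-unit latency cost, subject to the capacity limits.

367

Open {F1, F2, F3}; cheapest assignment that respects the capacities:
  F1 (cap 14, load 10): E — cost 10×4 = 40
  F2 (cap 15, load 10): A, D — cost 5×2 + 5×7 = 45
  F3 (cap 16, load 13): B, C — cost 8×5 + 5×10 = 90
  Shipping 175, fixed 192 → total 367.
  Any other capacity-feasible assignment to {F1, F2, F3} ships for at least 175.
Compare {F1, F2, F4}: its best feasible assignment gives total 371.
Compare {F1, F3, F4}: its best feasible assignment gives total 384.
Every other set of open sites that can feasibly serve all demand totals ≥ 371 even under its best assignment. Minimum: 367.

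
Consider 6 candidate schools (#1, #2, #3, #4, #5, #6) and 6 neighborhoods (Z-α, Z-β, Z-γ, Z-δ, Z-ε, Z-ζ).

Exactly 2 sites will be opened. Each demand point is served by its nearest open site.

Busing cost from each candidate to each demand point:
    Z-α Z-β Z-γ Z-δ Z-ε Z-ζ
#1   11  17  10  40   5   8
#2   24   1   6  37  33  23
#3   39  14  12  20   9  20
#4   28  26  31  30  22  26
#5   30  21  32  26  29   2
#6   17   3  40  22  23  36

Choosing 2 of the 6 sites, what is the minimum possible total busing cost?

59

Open {#1, #6}.
  Z-α→#1 11, Z-β→#6 3, Z-γ→#1 10, Z-δ→#6 22, Z-ε→#1 5, Z-ζ→#1 8  ⇒ total 59.
Compare {#1, #2}: total 68.
Compare {#1, #3}: total 68.
No size-2 selection does better; minimum is 59.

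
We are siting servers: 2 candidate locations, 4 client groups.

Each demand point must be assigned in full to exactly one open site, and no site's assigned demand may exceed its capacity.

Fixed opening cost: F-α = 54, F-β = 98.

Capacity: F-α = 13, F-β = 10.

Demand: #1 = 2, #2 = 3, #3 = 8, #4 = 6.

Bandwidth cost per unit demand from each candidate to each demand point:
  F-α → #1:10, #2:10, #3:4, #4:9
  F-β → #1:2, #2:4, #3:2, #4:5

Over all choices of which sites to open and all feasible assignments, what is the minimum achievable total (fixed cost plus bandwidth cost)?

Open {F-α, F-β}; cheapest assignment that respects the capacities:
  F-α (cap 13, load 10): #1, #3 — cost 2×10 + 8×4 = 52
  F-β (cap 10, load 9): #2, #4 — cost 3×4 + 6×5 = 42
  Shipping 94, fixed 152 → total 246.
  Any other capacity-feasible assignment to {F-α, F-β} ships for at least 94.
Total demand is 19 and no other set of sites has combined capacity ≥ 19, so {F-α, F-β} is the only feasible choice of open sites. Minimum: 246.

246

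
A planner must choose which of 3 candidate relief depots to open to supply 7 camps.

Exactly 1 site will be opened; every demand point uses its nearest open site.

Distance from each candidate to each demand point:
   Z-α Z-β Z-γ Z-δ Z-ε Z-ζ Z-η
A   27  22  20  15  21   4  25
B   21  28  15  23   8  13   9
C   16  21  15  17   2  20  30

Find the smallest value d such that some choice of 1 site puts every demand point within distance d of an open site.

27

Open {A}.
  Farthest demand point is Z-α at distance 27 (to A); all others are ≤ 27.
With {B} the worst case is 28.
With {C} the worst case is 30.
No size-1 selection achieves below 27.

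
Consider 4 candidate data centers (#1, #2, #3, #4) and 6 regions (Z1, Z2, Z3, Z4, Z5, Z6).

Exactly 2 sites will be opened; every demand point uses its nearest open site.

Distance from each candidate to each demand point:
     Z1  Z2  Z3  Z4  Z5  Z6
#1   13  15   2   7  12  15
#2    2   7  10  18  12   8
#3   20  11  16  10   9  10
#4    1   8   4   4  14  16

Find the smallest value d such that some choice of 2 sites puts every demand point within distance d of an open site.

10

Open {#2, #3}.
  Farthest demand point is Z3 at distance 10 (to #2); all others are ≤ 10.
With {#3, #4} the worst case is 10.
With {#1, #2} the worst case is 12.
No size-2 selection achieves below 10.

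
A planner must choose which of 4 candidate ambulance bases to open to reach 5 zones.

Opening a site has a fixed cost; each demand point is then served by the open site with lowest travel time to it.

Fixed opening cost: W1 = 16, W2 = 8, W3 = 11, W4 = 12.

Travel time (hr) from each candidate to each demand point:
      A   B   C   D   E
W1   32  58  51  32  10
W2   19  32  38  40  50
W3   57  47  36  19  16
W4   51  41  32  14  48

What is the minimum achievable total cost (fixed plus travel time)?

141

Open {W2, W3}: assign each demand point to its cheapest open site.
  A→W2 19, B→W2 32, C→W3 36, D→W3 19, E→W3 16
  travel time 122, fixed 19 → total 141.
Compare {W1, W2, W4}: travel time 107 + fixed 36 = 143.
Compare {W2, W3, W4}: travel time 113 + fixed 31 = 144.
Compare {W1, W2, W3}: travel time 116 + fixed 35 = 151.
All other subsets cost ≥ 143. Minimum total cost: 141.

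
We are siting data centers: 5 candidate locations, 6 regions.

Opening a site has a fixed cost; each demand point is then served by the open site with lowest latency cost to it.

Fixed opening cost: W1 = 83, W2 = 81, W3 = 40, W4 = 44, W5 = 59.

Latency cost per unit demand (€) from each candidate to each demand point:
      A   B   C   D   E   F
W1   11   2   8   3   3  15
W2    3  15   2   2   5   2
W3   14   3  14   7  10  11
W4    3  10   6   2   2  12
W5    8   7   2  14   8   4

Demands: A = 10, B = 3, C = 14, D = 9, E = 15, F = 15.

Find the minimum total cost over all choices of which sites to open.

290

Open {W4, W5}: assign each demand point to its cheapest open site.
  A→W4 10×3=30, B→W5 3×7=21, C→W5 14×2=28, D→W4 9×2=18, E→W4 15×2=30, F→W5 15×4=60
  latency cost 187, fixed 103 → total 290.
Compare {W2, W4}: latency cost 166 + fixed 125 = 291.
Compare {W2}: latency cost 226 + fixed 81 = 307.
Compare {W2, W3, W4}: latency cost 145 + fixed 165 = 310.
All other subsets cost ≥ 291. Minimum total cost: 290.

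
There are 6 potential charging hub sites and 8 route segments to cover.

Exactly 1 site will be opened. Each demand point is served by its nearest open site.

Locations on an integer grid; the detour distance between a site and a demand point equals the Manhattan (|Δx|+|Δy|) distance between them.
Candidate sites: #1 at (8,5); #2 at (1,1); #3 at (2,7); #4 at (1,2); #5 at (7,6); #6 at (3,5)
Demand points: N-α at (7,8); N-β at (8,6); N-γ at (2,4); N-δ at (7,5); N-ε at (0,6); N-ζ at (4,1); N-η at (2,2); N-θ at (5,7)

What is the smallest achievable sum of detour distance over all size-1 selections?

Open {#6}.
  N-α→#6 7, N-β→#6 6, N-γ→#6 2, N-δ→#6 4, N-ε→#6 4, N-ζ→#6 5, N-η→#6 4, N-θ→#6 4  ⇒ total 36.
Compare {#5}: total 38.
Compare {#3}: total 42.
No size-1 selection does better; minimum is 36.

36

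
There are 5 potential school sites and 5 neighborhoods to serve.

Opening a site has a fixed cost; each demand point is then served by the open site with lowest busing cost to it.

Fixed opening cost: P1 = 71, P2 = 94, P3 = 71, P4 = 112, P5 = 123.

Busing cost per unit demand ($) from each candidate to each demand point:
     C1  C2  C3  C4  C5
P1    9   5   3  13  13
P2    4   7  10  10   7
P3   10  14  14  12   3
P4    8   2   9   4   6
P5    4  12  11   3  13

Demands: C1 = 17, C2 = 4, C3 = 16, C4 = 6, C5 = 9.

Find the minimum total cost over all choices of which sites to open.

Open {P1, P2}: assign each demand point to its cheapest open site.
  C1→P2 17×4=68, C2→P1 4×5=20, C3→P1 16×3=48, C4→P2 6×10=60, C5→P2 9×7=63
  busing cost 259, fixed 165 → total 424.
Compare {P1, P3, P5}: busing cost 181 + fixed 265 = 446.
Compare {P1, P4}: busing cost 270 + fixed 183 = 453.
Compare {P1, P2, P3}: busing cost 223 + fixed 236 = 459.
All other subsets cost ≥ 446. Minimum total cost: 424.

424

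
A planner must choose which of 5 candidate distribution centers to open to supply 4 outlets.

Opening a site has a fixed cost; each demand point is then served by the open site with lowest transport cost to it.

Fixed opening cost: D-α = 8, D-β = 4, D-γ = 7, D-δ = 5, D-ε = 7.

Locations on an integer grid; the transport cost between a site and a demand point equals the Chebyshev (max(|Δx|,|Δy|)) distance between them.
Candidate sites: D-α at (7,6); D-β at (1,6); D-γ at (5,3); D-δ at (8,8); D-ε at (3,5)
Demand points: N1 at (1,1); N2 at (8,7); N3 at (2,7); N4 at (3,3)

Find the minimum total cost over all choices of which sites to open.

Open {D-β, D-δ}: assign each demand point to its cheapest open site.
  N1→D-β 5, N2→D-δ 1, N3→D-β 1, N4→D-β 3
  transport cost 10, fixed 9 → total 19.
Compare {D-β}: transport cost 16 + fixed 4 = 20.
Compare {D-ε}: transport cost 13 + fixed 7 = 20.
Compare {D-γ}: transport cost 14 + fixed 7 = 21.
All other subsets cost ≥ 20. Minimum total cost: 19.

19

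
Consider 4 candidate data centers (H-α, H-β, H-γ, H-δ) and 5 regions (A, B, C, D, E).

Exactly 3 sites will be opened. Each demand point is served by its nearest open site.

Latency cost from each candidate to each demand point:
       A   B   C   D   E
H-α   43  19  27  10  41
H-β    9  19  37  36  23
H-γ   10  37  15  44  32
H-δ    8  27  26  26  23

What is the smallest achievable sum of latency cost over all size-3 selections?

Open {H-α, H-γ, H-δ}.
  A→H-δ 8, B→H-α 19, C→H-γ 15, D→H-α 10, E→H-δ 23  ⇒ total 75.
Compare {H-α, H-β, H-γ}: total 76.
Compare {H-α, H-β, H-δ}: total 86.
No size-3 selection does better; minimum is 75.

75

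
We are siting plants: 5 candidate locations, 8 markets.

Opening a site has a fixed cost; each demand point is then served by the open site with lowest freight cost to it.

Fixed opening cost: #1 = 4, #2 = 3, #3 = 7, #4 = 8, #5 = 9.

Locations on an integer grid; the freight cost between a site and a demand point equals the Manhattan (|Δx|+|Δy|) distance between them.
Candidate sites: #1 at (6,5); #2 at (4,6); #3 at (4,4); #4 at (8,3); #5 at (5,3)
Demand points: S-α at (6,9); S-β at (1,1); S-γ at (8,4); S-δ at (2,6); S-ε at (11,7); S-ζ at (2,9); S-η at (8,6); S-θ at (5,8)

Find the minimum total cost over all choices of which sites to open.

42

Open {#1, #2}: assign each demand point to its cheapest open site.
  S-α→#1 4, S-β→#2 8, S-γ→#1 3, S-δ→#2 2, S-ε→#1 7, S-ζ→#2 5, S-η→#1 3, S-θ→#2 3
  freight cost 35, fixed 7 → total 42.
Compare {#2}: freight cost 41 + fixed 3 = 44.
Compare {#2, #4}: freight cost 34 + fixed 11 = 45.
Compare {#1}: freight cost 43 + fixed 4 = 47.
All other subsets cost ≥ 44. Minimum total cost: 42.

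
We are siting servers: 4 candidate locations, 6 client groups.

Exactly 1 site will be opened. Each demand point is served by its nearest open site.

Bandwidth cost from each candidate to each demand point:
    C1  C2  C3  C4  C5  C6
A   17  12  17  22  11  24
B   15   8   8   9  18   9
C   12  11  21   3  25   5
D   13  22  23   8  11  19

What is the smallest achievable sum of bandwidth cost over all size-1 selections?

67

Open {B}.
  C1→B 15, C2→B 8, C3→B 8, C4→B 9, C5→B 18, C6→B 9  ⇒ total 67.
Compare {C}: total 77.
Compare {D}: total 96.
No size-1 selection does better; minimum is 67.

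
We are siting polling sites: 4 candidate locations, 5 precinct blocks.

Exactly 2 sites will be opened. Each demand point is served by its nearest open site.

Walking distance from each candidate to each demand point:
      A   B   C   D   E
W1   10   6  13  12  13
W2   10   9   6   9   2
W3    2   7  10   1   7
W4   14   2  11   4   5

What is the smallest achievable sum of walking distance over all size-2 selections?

18

Open {W2, W3}.
  A→W3 2, B→W3 7, C→W2 6, D→W3 1, E→W2 2  ⇒ total 18.
Compare {W3, W4}: total 20.
Compare {W2, W4}: total 24.
No size-2 selection does better; minimum is 18.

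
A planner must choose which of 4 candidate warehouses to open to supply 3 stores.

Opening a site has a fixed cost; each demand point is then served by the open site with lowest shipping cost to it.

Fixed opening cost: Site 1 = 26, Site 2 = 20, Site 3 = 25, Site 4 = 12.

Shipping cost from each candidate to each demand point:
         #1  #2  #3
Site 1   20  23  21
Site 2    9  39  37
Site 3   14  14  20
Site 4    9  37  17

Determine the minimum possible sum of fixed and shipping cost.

Open {Site 3}: assign each demand point to its cheapest open site.
  #1→Site 3 14, #2→Site 3 14, #3→Site 3 20
  shipping cost 48, fixed 25 → total 73.
Compare {Site 4}: shipping cost 63 + fixed 12 = 75.
Compare {Site 3, Site 4}: shipping cost 40 + fixed 37 = 77.
Compare {Site 1, Site 4}: shipping cost 49 + fixed 38 = 87.
All other subsets cost ≥ 75. Minimum total cost: 73.

73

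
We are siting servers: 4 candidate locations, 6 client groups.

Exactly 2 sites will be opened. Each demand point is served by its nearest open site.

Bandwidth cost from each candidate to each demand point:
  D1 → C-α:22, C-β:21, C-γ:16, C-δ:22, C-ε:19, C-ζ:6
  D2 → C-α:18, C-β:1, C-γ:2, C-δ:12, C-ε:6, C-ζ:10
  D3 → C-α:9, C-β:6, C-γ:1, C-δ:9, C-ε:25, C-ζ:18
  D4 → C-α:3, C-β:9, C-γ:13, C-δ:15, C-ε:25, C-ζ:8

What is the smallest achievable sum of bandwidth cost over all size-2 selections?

32

Open {D2, D4}.
  C-α→D4 3, C-β→D2 1, C-γ→D2 2, C-δ→D2 12, C-ε→D2 6, C-ζ→D4 8  ⇒ total 32.
Compare {D2, D3}: total 36.
Compare {D1, D2}: total 45.
No size-2 selection does better; minimum is 32.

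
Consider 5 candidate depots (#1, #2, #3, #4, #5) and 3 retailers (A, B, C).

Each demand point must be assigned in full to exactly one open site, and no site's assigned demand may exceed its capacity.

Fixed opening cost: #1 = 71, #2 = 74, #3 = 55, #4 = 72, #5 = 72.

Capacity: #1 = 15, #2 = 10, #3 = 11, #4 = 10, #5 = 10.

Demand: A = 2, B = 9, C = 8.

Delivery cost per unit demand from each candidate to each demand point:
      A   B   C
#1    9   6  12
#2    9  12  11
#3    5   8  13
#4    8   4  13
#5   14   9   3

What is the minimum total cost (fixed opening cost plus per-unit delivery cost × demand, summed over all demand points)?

Open {#4, #5}; cheapest assignment that respects the capacities:
  #4 (cap 10, load 9): B — cost 9×4 = 36
  #5 (cap 10, load 10): A, C — cost 2×14 + 8×3 = 52
  Shipping 88, fixed 144 → total 232.
  Any other capacity-feasible assignment to {#4, #5} ships for at least 88.
Compare {#3, #5}: its best feasible assignment gives total 233.
Compare {#1, #5}: its best feasible assignment gives total 239.
Every other set of open sites that can feasibly serve all demand totals ≥ 233 even under its best assignment. Minimum: 232.

232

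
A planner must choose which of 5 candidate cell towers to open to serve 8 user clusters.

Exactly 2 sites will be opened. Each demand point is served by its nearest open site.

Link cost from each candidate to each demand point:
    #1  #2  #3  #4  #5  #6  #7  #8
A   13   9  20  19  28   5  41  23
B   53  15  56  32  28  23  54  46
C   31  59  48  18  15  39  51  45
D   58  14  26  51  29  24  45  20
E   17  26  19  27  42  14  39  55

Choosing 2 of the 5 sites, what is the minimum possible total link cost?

144

Open {A, C}.
  #1→A 13, #2→A 9, #3→A 20, #4→C 18, #5→C 15, #6→A 5, #7→A 41, #8→A 23  ⇒ total 144.
Compare {A, D}: total 155.
Compare {A, E}: total 155.
No size-2 selection does better; minimum is 144.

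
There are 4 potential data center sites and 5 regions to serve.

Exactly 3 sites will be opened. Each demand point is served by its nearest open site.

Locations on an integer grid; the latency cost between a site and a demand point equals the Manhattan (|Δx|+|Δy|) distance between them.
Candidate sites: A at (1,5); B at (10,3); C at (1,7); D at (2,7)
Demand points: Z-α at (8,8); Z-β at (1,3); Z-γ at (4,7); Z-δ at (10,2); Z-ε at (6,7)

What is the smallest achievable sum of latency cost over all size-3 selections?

16

Open {A, B, D}.
  Z-α→B 7, Z-β→A 2, Z-γ→D 2, Z-δ→B 1, Z-ε→D 4  ⇒ total 16.
Compare {A, B, C}: total 18.
Compare {B, C, D}: total 18.
No size-3 selection does better; minimum is 16.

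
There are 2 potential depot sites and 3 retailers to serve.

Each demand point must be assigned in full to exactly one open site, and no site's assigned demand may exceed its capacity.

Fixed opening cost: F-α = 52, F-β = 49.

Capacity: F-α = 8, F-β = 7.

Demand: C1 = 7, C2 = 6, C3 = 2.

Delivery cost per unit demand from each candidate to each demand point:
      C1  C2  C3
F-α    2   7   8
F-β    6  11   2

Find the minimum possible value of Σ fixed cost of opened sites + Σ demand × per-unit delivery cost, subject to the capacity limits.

Open {F-α, F-β}; cheapest assignment that respects the capacities:
  F-α (cap 8, load 8): C2, C3 — cost 6×7 + 2×8 = 58
  F-β (cap 7, load 7): C1 — cost 7×6 = 42
  Shipping 100, fixed 101 → total 201.
  Any other capacity-feasible assignment to {F-α, F-β} ships for at least 100.
Total demand is 15 and no other set of sites has combined capacity ≥ 15, so {F-α, F-β} is the only feasible choice of open sites. Minimum: 201.

201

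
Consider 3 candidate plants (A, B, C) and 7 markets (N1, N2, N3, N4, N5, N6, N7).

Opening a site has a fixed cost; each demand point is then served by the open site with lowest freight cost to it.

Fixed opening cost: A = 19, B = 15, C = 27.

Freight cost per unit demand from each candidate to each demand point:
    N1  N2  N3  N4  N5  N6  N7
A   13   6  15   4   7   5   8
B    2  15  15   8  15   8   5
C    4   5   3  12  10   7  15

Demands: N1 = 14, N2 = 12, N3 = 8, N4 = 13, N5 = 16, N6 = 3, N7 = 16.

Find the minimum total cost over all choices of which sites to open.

Open {A, B, C}: assign each demand point to its cheapest open site.
  N1→B 14×2=28, N2→C 12×5=60, N3→C 8×3=24, N4→A 13×4=52, N5→A 16×7=112, N6→A 3×5=15, N7→B 16×5=80
  freight cost 371, fixed 61 → total 432.
Compare {A, C}: freight cost 447 + fixed 46 = 493.
Compare {A, B}: freight cost 479 + fixed 34 = 513.
Compare {B, C}: freight cost 477 + fixed 42 = 519.
All other subsets cost ≥ 493. Minimum total cost: 432.

432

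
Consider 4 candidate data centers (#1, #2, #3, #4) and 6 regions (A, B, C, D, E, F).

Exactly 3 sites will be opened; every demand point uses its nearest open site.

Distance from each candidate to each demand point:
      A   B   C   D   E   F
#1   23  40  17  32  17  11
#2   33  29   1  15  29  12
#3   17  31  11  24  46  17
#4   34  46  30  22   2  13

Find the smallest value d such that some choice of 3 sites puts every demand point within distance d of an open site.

29

Open {#1, #2, #3}.
  Farthest demand point is B at distance 29 (to #2); all others are ≤ 29.
With {#1, #2, #4} the worst case is 29.
With {#2, #3, #4} the worst case is 29.
No size-3 selection achieves below 29.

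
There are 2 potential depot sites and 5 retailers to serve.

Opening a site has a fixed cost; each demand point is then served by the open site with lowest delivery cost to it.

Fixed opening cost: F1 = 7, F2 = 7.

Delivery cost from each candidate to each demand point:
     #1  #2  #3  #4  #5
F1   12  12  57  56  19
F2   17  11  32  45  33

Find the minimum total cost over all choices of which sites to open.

Open {F1, F2}: assign each demand point to its cheapest open site.
  #1→F1 12, #2→F2 11, #3→F2 32, #4→F2 45, #5→F1 19
  delivery cost 119, fixed 14 → total 133.
Compare {F2}: delivery cost 138 + fixed 7 = 145.
Compare {F1}: delivery cost 156 + fixed 7 = 163.

133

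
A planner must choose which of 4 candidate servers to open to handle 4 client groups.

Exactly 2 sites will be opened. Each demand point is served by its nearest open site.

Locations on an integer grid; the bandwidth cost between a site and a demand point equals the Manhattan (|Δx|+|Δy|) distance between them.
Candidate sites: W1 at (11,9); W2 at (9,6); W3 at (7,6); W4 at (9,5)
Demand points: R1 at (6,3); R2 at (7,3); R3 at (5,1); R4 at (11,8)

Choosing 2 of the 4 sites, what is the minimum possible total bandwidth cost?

Open {W1, W3}.
  R1→W3 4, R2→W3 3, R3→W3 7, R4→W1 1  ⇒ total 15.
Compare {W1, W4}: total 18.
Compare {W2, W3}: total 18.
No size-2 selection does better; minimum is 15.

15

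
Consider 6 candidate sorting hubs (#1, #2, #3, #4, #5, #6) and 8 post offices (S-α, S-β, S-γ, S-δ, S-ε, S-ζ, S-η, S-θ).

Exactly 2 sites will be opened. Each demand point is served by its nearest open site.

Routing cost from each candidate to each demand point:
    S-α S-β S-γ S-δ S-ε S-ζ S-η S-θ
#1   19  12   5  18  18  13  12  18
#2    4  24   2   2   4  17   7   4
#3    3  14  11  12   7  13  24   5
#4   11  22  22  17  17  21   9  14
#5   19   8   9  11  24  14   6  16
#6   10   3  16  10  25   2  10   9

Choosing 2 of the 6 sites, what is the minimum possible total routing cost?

Open {#2, #6}.
  S-α→#2 4, S-β→#6 3, S-γ→#2 2, S-δ→#2 2, S-ε→#2 4, S-ζ→#6 2, S-η→#2 7, S-θ→#2 4  ⇒ total 28.
Compare {#2, #5}: total 44.
Compare {#1, #2}: total 48.
No size-2 selection does better; minimum is 28.

28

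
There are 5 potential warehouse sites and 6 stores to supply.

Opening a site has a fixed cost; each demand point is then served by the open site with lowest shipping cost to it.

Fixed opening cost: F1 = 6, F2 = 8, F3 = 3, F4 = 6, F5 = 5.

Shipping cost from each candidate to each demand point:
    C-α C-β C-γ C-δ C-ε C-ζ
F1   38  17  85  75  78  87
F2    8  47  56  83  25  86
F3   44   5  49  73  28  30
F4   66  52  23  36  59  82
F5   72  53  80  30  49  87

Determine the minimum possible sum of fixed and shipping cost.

Open {F2, F3, F4, F5}: assign each demand point to its cheapest open site.
  C-α→F2 8, C-β→F3 5, C-γ→F4 23, C-δ→F5 30, C-ε→F2 25, C-ζ→F3 30
  shipping cost 121, fixed 22 → total 143.
Compare {F2, F3, F4}: shipping cost 127 + fixed 17 = 144.
Compare {F1, F2, F3, F4, F5}: shipping cost 121 + fixed 28 = 149.
Compare {F1, F2, F3, F4}: shipping cost 127 + fixed 23 = 150.
All other subsets cost ≥ 144. Minimum total cost: 143.

143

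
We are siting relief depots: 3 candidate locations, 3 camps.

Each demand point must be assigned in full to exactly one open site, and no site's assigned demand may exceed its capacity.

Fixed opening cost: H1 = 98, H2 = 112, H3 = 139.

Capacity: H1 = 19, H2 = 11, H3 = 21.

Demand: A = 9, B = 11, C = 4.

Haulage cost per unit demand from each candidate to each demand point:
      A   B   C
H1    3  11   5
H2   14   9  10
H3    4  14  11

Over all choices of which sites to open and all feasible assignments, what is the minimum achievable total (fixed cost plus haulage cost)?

356

Open {H1, H2}; cheapest assignment that respects the capacities:
  H1 (cap 19, load 13): A, C — cost 9×3 + 4×5 = 47
  H2 (cap 11, load 11): B — cost 11×9 = 99
  Shipping 146, fixed 210 → total 356.
  Any other capacity-feasible assignment to {H1, H2} ships for at least 146.
Compare {H1, H3}: its best feasible assignment gives total 414.
Compare {H2, H3}: its best feasible assignment gives total 430.
Every other set of open sites that can feasibly serve all demand totals ≥ 414 even under its best assignment. Minimum: 356.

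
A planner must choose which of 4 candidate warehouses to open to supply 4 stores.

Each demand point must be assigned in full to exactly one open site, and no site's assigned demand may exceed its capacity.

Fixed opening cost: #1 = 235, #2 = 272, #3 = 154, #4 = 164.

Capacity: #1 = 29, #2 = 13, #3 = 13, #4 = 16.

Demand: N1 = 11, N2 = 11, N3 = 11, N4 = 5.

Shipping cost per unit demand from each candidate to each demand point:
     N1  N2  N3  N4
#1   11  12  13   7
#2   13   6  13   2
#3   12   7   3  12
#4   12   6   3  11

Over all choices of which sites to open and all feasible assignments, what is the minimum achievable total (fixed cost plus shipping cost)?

Open {#1, #3}; cheapest assignment that respects the capacities:
  #1 (cap 29, load 27): N1, N2, N4 — cost 11×11 + 11×12 + 5×7 = 288
  #3 (cap 13, load 11): N3 — cost 11×3 = 33
  Shipping 321, fixed 389 → total 710.
  Any other capacity-feasible assignment to {#1, #3} ships for at least 321.
Compare {#1, #4}: its best feasible assignment gives total 720.
Compare {#1, #3, #4}: its best feasible assignment gives total 808.
Every other set of open sites that can feasibly serve all demand totals ≥ 720 even under its best assignment. Minimum: 710.

710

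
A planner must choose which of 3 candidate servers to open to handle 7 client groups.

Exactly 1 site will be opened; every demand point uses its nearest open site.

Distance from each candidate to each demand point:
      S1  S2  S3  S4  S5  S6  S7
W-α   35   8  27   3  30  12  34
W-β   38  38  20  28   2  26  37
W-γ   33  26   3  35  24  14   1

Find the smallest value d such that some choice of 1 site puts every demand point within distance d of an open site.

Open {W-α}.
  Farthest demand point is S1 at distance 35 (to W-α); all others are ≤ 35.
With {W-γ} the worst case is 35.
With {W-β} the worst case is 38.
No size-1 selection achieves below 35.

35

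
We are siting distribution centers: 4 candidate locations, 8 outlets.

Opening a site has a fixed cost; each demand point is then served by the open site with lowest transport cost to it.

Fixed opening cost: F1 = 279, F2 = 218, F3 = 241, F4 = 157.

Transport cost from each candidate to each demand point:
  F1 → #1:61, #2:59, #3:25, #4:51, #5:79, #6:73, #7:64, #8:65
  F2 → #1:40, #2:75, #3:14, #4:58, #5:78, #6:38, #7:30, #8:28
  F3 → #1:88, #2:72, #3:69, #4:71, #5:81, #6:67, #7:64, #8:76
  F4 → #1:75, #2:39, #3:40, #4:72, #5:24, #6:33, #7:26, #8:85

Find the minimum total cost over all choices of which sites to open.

Open {F4}: assign each demand point to its cheapest open site.
  #1→F4 75, #2→F4 39, #3→F4 40, #4→F4 72, #5→F4 24, #6→F4 33, #7→F4 26, #8→F4 85
  transport cost 394, fixed 157 → total 551.
Compare {F2}: transport cost 361 + fixed 218 = 579.
Compare {F2, F4}: transport cost 262 + fixed 375 = 637.
Compare {F1}: transport cost 477 + fixed 279 = 756.
All other subsets cost ≥ 579. Minimum total cost: 551.

551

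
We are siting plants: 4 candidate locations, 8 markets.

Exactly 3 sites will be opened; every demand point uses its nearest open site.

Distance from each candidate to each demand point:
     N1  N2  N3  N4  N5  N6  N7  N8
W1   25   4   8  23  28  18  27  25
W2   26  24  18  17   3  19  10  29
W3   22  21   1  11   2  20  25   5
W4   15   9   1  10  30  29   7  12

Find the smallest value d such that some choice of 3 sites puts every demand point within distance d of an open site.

Open {W1, W2, W4}.
  Farthest demand point is N6 at distance 18 (to W1); all others are ≤ 18.
With {W1, W3, W4} the worst case is 18.
With {W2, W3, W4} the worst case is 19.
No size-3 selection achieves below 18.

18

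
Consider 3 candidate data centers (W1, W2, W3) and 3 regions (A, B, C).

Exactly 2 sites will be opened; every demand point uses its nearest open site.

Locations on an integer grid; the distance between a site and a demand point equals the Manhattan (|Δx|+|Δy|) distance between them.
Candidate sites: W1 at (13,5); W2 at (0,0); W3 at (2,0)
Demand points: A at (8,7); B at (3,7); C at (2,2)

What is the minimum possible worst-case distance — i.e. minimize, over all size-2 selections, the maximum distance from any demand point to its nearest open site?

8

Open {W1, W3}.
  Farthest demand point is B at distance 8 (to W3); all others are ≤ 8.
With {W1, W2} the worst case is 10.
With {W2, W3} the worst case is 13.
No size-2 selection achieves below 8.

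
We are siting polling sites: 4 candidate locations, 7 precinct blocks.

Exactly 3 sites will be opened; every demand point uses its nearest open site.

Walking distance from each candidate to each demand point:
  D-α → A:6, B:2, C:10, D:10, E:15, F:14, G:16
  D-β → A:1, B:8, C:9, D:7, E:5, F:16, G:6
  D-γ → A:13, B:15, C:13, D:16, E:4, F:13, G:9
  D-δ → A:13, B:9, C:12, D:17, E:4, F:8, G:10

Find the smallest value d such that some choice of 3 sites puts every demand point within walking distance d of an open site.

Open {D-α, D-β, D-δ}.
  Farthest demand point is C at walking distance 9 (to D-β); all others are ≤ 9.
With {D-β, D-γ, D-δ} the worst case is 9.
With {D-α, D-γ, D-δ} the worst case is 10.
No size-3 selection achieves below 9.

9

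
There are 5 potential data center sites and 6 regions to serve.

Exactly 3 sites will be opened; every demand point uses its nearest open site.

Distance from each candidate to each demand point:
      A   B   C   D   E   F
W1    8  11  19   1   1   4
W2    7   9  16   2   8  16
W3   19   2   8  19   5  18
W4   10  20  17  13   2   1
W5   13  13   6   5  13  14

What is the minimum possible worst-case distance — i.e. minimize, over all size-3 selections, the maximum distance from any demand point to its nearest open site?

Open {W1, W2, W3}.
  Farthest demand point is C at distance 8 (to W3); all others are ≤ 8.
With {W1, W3, W4} the worst case is 8.
With {W1, W3, W5} the worst case is 8.
No size-3 selection achieves below 8.

8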